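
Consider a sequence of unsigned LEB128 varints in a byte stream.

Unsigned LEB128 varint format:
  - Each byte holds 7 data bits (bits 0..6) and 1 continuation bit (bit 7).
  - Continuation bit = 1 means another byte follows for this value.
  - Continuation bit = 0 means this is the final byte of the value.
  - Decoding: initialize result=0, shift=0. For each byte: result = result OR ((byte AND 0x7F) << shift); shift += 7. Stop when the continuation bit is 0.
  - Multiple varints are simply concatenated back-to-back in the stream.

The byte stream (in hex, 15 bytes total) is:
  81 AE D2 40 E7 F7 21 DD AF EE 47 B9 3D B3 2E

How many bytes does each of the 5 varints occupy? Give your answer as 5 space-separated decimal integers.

Answer: 4 3 4 2 2

Derivation:
  byte[0]=0x81 cont=1 payload=0x01=1: acc |= 1<<0 -> acc=1 shift=7
  byte[1]=0xAE cont=1 payload=0x2E=46: acc |= 46<<7 -> acc=5889 shift=14
  byte[2]=0xD2 cont=1 payload=0x52=82: acc |= 82<<14 -> acc=1349377 shift=21
  byte[3]=0x40 cont=0 payload=0x40=64: acc |= 64<<21 -> acc=135567105 shift=28 [end]
Varint 1: bytes[0:4] = 81 AE D2 40 -> value 135567105 (4 byte(s))
  byte[4]=0xE7 cont=1 payload=0x67=103: acc |= 103<<0 -> acc=103 shift=7
  byte[5]=0xF7 cont=1 payload=0x77=119: acc |= 119<<7 -> acc=15335 shift=14
  byte[6]=0x21 cont=0 payload=0x21=33: acc |= 33<<14 -> acc=556007 shift=21 [end]
Varint 2: bytes[4:7] = E7 F7 21 -> value 556007 (3 byte(s))
  byte[7]=0xDD cont=1 payload=0x5D=93: acc |= 93<<0 -> acc=93 shift=7
  byte[8]=0xAF cont=1 payload=0x2F=47: acc |= 47<<7 -> acc=6109 shift=14
  byte[9]=0xEE cont=1 payload=0x6E=110: acc |= 110<<14 -> acc=1808349 shift=21
  byte[10]=0x47 cont=0 payload=0x47=71: acc |= 71<<21 -> acc=150706141 shift=28 [end]
Varint 3: bytes[7:11] = DD AF EE 47 -> value 150706141 (4 byte(s))
  byte[11]=0xB9 cont=1 payload=0x39=57: acc |= 57<<0 -> acc=57 shift=7
  byte[12]=0x3D cont=0 payload=0x3D=61: acc |= 61<<7 -> acc=7865 shift=14 [end]
Varint 4: bytes[11:13] = B9 3D -> value 7865 (2 byte(s))
  byte[13]=0xB3 cont=1 payload=0x33=51: acc |= 51<<0 -> acc=51 shift=7
  byte[14]=0x2E cont=0 payload=0x2E=46: acc |= 46<<7 -> acc=5939 shift=14 [end]
Varint 5: bytes[13:15] = B3 2E -> value 5939 (2 byte(s))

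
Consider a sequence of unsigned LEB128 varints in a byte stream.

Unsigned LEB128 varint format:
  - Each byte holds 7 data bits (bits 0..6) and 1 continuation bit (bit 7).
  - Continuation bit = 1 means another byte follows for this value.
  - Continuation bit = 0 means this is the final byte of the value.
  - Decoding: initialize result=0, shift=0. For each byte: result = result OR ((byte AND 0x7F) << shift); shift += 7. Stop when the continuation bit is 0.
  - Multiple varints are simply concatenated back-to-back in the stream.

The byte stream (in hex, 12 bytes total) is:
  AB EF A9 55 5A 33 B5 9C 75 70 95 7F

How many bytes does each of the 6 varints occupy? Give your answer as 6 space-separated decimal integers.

  byte[0]=0xAB cont=1 payload=0x2B=43: acc |= 43<<0 -> acc=43 shift=7
  byte[1]=0xEF cont=1 payload=0x6F=111: acc |= 111<<7 -> acc=14251 shift=14
  byte[2]=0xA9 cont=1 payload=0x29=41: acc |= 41<<14 -> acc=685995 shift=21
  byte[3]=0x55 cont=0 payload=0x55=85: acc |= 85<<21 -> acc=178943915 shift=28 [end]
Varint 1: bytes[0:4] = AB EF A9 55 -> value 178943915 (4 byte(s))
  byte[4]=0x5A cont=0 payload=0x5A=90: acc |= 90<<0 -> acc=90 shift=7 [end]
Varint 2: bytes[4:5] = 5A -> value 90 (1 byte(s))
  byte[5]=0x33 cont=0 payload=0x33=51: acc |= 51<<0 -> acc=51 shift=7 [end]
Varint 3: bytes[5:6] = 33 -> value 51 (1 byte(s))
  byte[6]=0xB5 cont=1 payload=0x35=53: acc |= 53<<0 -> acc=53 shift=7
  byte[7]=0x9C cont=1 payload=0x1C=28: acc |= 28<<7 -> acc=3637 shift=14
  byte[8]=0x75 cont=0 payload=0x75=117: acc |= 117<<14 -> acc=1920565 shift=21 [end]
Varint 4: bytes[6:9] = B5 9C 75 -> value 1920565 (3 byte(s))
  byte[9]=0x70 cont=0 payload=0x70=112: acc |= 112<<0 -> acc=112 shift=7 [end]
Varint 5: bytes[9:10] = 70 -> value 112 (1 byte(s))
  byte[10]=0x95 cont=1 payload=0x15=21: acc |= 21<<0 -> acc=21 shift=7
  byte[11]=0x7F cont=0 payload=0x7F=127: acc |= 127<<7 -> acc=16277 shift=14 [end]
Varint 6: bytes[10:12] = 95 7F -> value 16277 (2 byte(s))

Answer: 4 1 1 3 1 2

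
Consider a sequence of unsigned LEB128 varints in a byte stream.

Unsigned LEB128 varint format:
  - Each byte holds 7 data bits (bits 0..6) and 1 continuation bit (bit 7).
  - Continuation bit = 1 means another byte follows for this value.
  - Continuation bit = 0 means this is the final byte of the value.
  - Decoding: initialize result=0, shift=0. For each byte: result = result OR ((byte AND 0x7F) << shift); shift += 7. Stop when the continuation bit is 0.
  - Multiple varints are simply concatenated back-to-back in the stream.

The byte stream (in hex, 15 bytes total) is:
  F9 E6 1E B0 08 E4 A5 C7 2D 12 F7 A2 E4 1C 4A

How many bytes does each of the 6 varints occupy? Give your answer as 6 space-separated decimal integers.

Answer: 3 2 4 1 4 1

Derivation:
  byte[0]=0xF9 cont=1 payload=0x79=121: acc |= 121<<0 -> acc=121 shift=7
  byte[1]=0xE6 cont=1 payload=0x66=102: acc |= 102<<7 -> acc=13177 shift=14
  byte[2]=0x1E cont=0 payload=0x1E=30: acc |= 30<<14 -> acc=504697 shift=21 [end]
Varint 1: bytes[0:3] = F9 E6 1E -> value 504697 (3 byte(s))
  byte[3]=0xB0 cont=1 payload=0x30=48: acc |= 48<<0 -> acc=48 shift=7
  byte[4]=0x08 cont=0 payload=0x08=8: acc |= 8<<7 -> acc=1072 shift=14 [end]
Varint 2: bytes[3:5] = B0 08 -> value 1072 (2 byte(s))
  byte[5]=0xE4 cont=1 payload=0x64=100: acc |= 100<<0 -> acc=100 shift=7
  byte[6]=0xA5 cont=1 payload=0x25=37: acc |= 37<<7 -> acc=4836 shift=14
  byte[7]=0xC7 cont=1 payload=0x47=71: acc |= 71<<14 -> acc=1168100 shift=21
  byte[8]=0x2D cont=0 payload=0x2D=45: acc |= 45<<21 -> acc=95539940 shift=28 [end]
Varint 3: bytes[5:9] = E4 A5 C7 2D -> value 95539940 (4 byte(s))
  byte[9]=0x12 cont=0 payload=0x12=18: acc |= 18<<0 -> acc=18 shift=7 [end]
Varint 4: bytes[9:10] = 12 -> value 18 (1 byte(s))
  byte[10]=0xF7 cont=1 payload=0x77=119: acc |= 119<<0 -> acc=119 shift=7
  byte[11]=0xA2 cont=1 payload=0x22=34: acc |= 34<<7 -> acc=4471 shift=14
  byte[12]=0xE4 cont=1 payload=0x64=100: acc |= 100<<14 -> acc=1642871 shift=21
  byte[13]=0x1C cont=0 payload=0x1C=28: acc |= 28<<21 -> acc=60363127 shift=28 [end]
Varint 5: bytes[10:14] = F7 A2 E4 1C -> value 60363127 (4 byte(s))
  byte[14]=0x4A cont=0 payload=0x4A=74: acc |= 74<<0 -> acc=74 shift=7 [end]
Varint 6: bytes[14:15] = 4A -> value 74 (1 byte(s))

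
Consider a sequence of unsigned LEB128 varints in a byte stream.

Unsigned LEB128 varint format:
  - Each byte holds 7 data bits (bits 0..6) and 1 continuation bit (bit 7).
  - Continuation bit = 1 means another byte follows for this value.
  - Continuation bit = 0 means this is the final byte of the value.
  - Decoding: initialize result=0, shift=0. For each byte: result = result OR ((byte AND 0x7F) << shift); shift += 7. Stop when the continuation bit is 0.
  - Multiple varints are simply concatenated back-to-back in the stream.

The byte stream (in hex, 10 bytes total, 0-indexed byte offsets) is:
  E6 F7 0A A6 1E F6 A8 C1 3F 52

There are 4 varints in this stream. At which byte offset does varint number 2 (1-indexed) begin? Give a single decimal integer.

Answer: 3

Derivation:
  byte[0]=0xE6 cont=1 payload=0x66=102: acc |= 102<<0 -> acc=102 shift=7
  byte[1]=0xF7 cont=1 payload=0x77=119: acc |= 119<<7 -> acc=15334 shift=14
  byte[2]=0x0A cont=0 payload=0x0A=10: acc |= 10<<14 -> acc=179174 shift=21 [end]
Varint 1: bytes[0:3] = E6 F7 0A -> value 179174 (3 byte(s))
  byte[3]=0xA6 cont=1 payload=0x26=38: acc |= 38<<0 -> acc=38 shift=7
  byte[4]=0x1E cont=0 payload=0x1E=30: acc |= 30<<7 -> acc=3878 shift=14 [end]
Varint 2: bytes[3:5] = A6 1E -> value 3878 (2 byte(s))
  byte[5]=0xF6 cont=1 payload=0x76=118: acc |= 118<<0 -> acc=118 shift=7
  byte[6]=0xA8 cont=1 payload=0x28=40: acc |= 40<<7 -> acc=5238 shift=14
  byte[7]=0xC1 cont=1 payload=0x41=65: acc |= 65<<14 -> acc=1070198 shift=21
  byte[8]=0x3F cont=0 payload=0x3F=63: acc |= 63<<21 -> acc=133190774 shift=28 [end]
Varint 3: bytes[5:9] = F6 A8 C1 3F -> value 133190774 (4 byte(s))
  byte[9]=0x52 cont=0 payload=0x52=82: acc |= 82<<0 -> acc=82 shift=7 [end]
Varint 4: bytes[9:10] = 52 -> value 82 (1 byte(s))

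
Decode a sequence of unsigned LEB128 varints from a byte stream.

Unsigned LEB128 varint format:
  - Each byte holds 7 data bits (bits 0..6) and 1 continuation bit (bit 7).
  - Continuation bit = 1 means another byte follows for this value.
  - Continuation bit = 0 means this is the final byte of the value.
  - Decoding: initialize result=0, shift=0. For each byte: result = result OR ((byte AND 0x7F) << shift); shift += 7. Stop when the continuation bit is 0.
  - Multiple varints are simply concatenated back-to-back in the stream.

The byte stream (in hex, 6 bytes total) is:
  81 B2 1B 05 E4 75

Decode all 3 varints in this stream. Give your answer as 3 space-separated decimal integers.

Answer: 448769 5 15076

Derivation:
  byte[0]=0x81 cont=1 payload=0x01=1: acc |= 1<<0 -> acc=1 shift=7
  byte[1]=0xB2 cont=1 payload=0x32=50: acc |= 50<<7 -> acc=6401 shift=14
  byte[2]=0x1B cont=0 payload=0x1B=27: acc |= 27<<14 -> acc=448769 shift=21 [end]
Varint 1: bytes[0:3] = 81 B2 1B -> value 448769 (3 byte(s))
  byte[3]=0x05 cont=0 payload=0x05=5: acc |= 5<<0 -> acc=5 shift=7 [end]
Varint 2: bytes[3:4] = 05 -> value 5 (1 byte(s))
  byte[4]=0xE4 cont=1 payload=0x64=100: acc |= 100<<0 -> acc=100 shift=7
  byte[5]=0x75 cont=0 payload=0x75=117: acc |= 117<<7 -> acc=15076 shift=14 [end]
Varint 3: bytes[4:6] = E4 75 -> value 15076 (2 byte(s))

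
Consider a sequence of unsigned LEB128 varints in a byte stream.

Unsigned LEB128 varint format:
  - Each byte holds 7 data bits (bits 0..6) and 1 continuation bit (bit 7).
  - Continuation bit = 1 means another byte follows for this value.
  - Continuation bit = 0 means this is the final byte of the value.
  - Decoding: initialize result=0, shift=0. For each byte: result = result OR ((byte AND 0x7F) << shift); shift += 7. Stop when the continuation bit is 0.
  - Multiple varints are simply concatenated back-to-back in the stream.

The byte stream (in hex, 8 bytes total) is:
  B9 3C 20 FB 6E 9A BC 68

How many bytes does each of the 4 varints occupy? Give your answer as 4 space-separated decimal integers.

  byte[0]=0xB9 cont=1 payload=0x39=57: acc |= 57<<0 -> acc=57 shift=7
  byte[1]=0x3C cont=0 payload=0x3C=60: acc |= 60<<7 -> acc=7737 shift=14 [end]
Varint 1: bytes[0:2] = B9 3C -> value 7737 (2 byte(s))
  byte[2]=0x20 cont=0 payload=0x20=32: acc |= 32<<0 -> acc=32 shift=7 [end]
Varint 2: bytes[2:3] = 20 -> value 32 (1 byte(s))
  byte[3]=0xFB cont=1 payload=0x7B=123: acc |= 123<<0 -> acc=123 shift=7
  byte[4]=0x6E cont=0 payload=0x6E=110: acc |= 110<<7 -> acc=14203 shift=14 [end]
Varint 3: bytes[3:5] = FB 6E -> value 14203 (2 byte(s))
  byte[5]=0x9A cont=1 payload=0x1A=26: acc |= 26<<0 -> acc=26 shift=7
  byte[6]=0xBC cont=1 payload=0x3C=60: acc |= 60<<7 -> acc=7706 shift=14
  byte[7]=0x68 cont=0 payload=0x68=104: acc |= 104<<14 -> acc=1711642 shift=21 [end]
Varint 4: bytes[5:8] = 9A BC 68 -> value 1711642 (3 byte(s))

Answer: 2 1 2 3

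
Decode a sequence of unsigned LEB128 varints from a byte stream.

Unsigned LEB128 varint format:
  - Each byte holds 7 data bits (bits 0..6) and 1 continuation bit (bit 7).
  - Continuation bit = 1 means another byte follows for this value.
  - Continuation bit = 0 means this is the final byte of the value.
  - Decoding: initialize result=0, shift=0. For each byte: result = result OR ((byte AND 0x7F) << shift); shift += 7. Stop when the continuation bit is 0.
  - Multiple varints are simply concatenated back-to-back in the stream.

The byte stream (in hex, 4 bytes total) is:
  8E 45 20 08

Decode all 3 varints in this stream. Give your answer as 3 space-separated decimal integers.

Answer: 8846 32 8

Derivation:
  byte[0]=0x8E cont=1 payload=0x0E=14: acc |= 14<<0 -> acc=14 shift=7
  byte[1]=0x45 cont=0 payload=0x45=69: acc |= 69<<7 -> acc=8846 shift=14 [end]
Varint 1: bytes[0:2] = 8E 45 -> value 8846 (2 byte(s))
  byte[2]=0x20 cont=0 payload=0x20=32: acc |= 32<<0 -> acc=32 shift=7 [end]
Varint 2: bytes[2:3] = 20 -> value 32 (1 byte(s))
  byte[3]=0x08 cont=0 payload=0x08=8: acc |= 8<<0 -> acc=8 shift=7 [end]
Varint 3: bytes[3:4] = 08 -> value 8 (1 byte(s))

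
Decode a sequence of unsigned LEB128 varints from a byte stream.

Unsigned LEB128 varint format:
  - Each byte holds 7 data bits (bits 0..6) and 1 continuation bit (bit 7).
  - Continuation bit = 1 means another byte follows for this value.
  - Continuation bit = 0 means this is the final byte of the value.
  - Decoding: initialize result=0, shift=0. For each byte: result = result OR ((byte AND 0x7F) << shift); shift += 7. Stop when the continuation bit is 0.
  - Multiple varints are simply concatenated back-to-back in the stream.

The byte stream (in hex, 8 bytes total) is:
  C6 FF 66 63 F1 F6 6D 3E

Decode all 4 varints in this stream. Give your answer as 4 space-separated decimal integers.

Answer: 1687494 99 1801073 62

Derivation:
  byte[0]=0xC6 cont=1 payload=0x46=70: acc |= 70<<0 -> acc=70 shift=7
  byte[1]=0xFF cont=1 payload=0x7F=127: acc |= 127<<7 -> acc=16326 shift=14
  byte[2]=0x66 cont=0 payload=0x66=102: acc |= 102<<14 -> acc=1687494 shift=21 [end]
Varint 1: bytes[0:3] = C6 FF 66 -> value 1687494 (3 byte(s))
  byte[3]=0x63 cont=0 payload=0x63=99: acc |= 99<<0 -> acc=99 shift=7 [end]
Varint 2: bytes[3:4] = 63 -> value 99 (1 byte(s))
  byte[4]=0xF1 cont=1 payload=0x71=113: acc |= 113<<0 -> acc=113 shift=7
  byte[5]=0xF6 cont=1 payload=0x76=118: acc |= 118<<7 -> acc=15217 shift=14
  byte[6]=0x6D cont=0 payload=0x6D=109: acc |= 109<<14 -> acc=1801073 shift=21 [end]
Varint 3: bytes[4:7] = F1 F6 6D -> value 1801073 (3 byte(s))
  byte[7]=0x3E cont=0 payload=0x3E=62: acc |= 62<<0 -> acc=62 shift=7 [end]
Varint 4: bytes[7:8] = 3E -> value 62 (1 byte(s))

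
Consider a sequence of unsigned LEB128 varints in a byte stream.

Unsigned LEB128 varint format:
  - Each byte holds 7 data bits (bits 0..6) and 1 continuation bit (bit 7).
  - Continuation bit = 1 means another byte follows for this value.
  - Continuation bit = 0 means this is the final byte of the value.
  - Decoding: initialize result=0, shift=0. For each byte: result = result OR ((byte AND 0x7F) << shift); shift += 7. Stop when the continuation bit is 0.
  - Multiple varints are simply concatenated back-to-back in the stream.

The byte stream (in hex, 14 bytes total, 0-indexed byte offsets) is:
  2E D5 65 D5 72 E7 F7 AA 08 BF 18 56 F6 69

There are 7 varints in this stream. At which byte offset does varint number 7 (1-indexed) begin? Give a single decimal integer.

Answer: 12

Derivation:
  byte[0]=0x2E cont=0 payload=0x2E=46: acc |= 46<<0 -> acc=46 shift=7 [end]
Varint 1: bytes[0:1] = 2E -> value 46 (1 byte(s))
  byte[1]=0xD5 cont=1 payload=0x55=85: acc |= 85<<0 -> acc=85 shift=7
  byte[2]=0x65 cont=0 payload=0x65=101: acc |= 101<<7 -> acc=13013 shift=14 [end]
Varint 2: bytes[1:3] = D5 65 -> value 13013 (2 byte(s))
  byte[3]=0xD5 cont=1 payload=0x55=85: acc |= 85<<0 -> acc=85 shift=7
  byte[4]=0x72 cont=0 payload=0x72=114: acc |= 114<<7 -> acc=14677 shift=14 [end]
Varint 3: bytes[3:5] = D5 72 -> value 14677 (2 byte(s))
  byte[5]=0xE7 cont=1 payload=0x67=103: acc |= 103<<0 -> acc=103 shift=7
  byte[6]=0xF7 cont=1 payload=0x77=119: acc |= 119<<7 -> acc=15335 shift=14
  byte[7]=0xAA cont=1 payload=0x2A=42: acc |= 42<<14 -> acc=703463 shift=21
  byte[8]=0x08 cont=0 payload=0x08=8: acc |= 8<<21 -> acc=17480679 shift=28 [end]
Varint 4: bytes[5:9] = E7 F7 AA 08 -> value 17480679 (4 byte(s))
  byte[9]=0xBF cont=1 payload=0x3F=63: acc |= 63<<0 -> acc=63 shift=7
  byte[10]=0x18 cont=0 payload=0x18=24: acc |= 24<<7 -> acc=3135 shift=14 [end]
Varint 5: bytes[9:11] = BF 18 -> value 3135 (2 byte(s))
  byte[11]=0x56 cont=0 payload=0x56=86: acc |= 86<<0 -> acc=86 shift=7 [end]
Varint 6: bytes[11:12] = 56 -> value 86 (1 byte(s))
  byte[12]=0xF6 cont=1 payload=0x76=118: acc |= 118<<0 -> acc=118 shift=7
  byte[13]=0x69 cont=0 payload=0x69=105: acc |= 105<<7 -> acc=13558 shift=14 [end]
Varint 7: bytes[12:14] = F6 69 -> value 13558 (2 byte(s))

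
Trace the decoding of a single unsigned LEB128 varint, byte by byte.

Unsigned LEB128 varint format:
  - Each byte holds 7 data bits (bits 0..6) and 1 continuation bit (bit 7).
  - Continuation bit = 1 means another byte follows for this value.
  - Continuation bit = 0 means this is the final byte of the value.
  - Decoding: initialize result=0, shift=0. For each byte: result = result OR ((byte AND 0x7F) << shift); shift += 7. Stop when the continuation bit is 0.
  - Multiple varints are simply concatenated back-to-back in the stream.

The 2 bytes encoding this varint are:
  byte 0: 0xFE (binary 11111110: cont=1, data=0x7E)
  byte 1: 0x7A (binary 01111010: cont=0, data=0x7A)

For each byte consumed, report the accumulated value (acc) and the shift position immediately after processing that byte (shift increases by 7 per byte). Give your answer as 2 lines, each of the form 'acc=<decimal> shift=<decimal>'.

Answer: acc=126 shift=7
acc=15742 shift=14

Derivation:
byte 0=0xFE: payload=0x7E=126, contrib = 126<<0 = 126; acc -> 126, shift -> 7
byte 1=0x7A: payload=0x7A=122, contrib = 122<<7 = 15616; acc -> 15742, shift -> 14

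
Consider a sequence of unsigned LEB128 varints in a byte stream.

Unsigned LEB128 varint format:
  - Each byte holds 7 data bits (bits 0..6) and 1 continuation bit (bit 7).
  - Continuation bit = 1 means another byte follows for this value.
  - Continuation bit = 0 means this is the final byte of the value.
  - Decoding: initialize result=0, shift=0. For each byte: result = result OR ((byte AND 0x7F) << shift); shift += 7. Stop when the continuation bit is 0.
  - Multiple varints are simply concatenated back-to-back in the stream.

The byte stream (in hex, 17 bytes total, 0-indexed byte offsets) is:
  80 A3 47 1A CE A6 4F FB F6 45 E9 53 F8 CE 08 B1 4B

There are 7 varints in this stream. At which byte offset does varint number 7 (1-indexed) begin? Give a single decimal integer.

  byte[0]=0x80 cont=1 payload=0x00=0: acc |= 0<<0 -> acc=0 shift=7
  byte[1]=0xA3 cont=1 payload=0x23=35: acc |= 35<<7 -> acc=4480 shift=14
  byte[2]=0x47 cont=0 payload=0x47=71: acc |= 71<<14 -> acc=1167744 shift=21 [end]
Varint 1: bytes[0:3] = 80 A3 47 -> value 1167744 (3 byte(s))
  byte[3]=0x1A cont=0 payload=0x1A=26: acc |= 26<<0 -> acc=26 shift=7 [end]
Varint 2: bytes[3:4] = 1A -> value 26 (1 byte(s))
  byte[4]=0xCE cont=1 payload=0x4E=78: acc |= 78<<0 -> acc=78 shift=7
  byte[5]=0xA6 cont=1 payload=0x26=38: acc |= 38<<7 -> acc=4942 shift=14
  byte[6]=0x4F cont=0 payload=0x4F=79: acc |= 79<<14 -> acc=1299278 shift=21 [end]
Varint 3: bytes[4:7] = CE A6 4F -> value 1299278 (3 byte(s))
  byte[7]=0xFB cont=1 payload=0x7B=123: acc |= 123<<0 -> acc=123 shift=7
  byte[8]=0xF6 cont=1 payload=0x76=118: acc |= 118<<7 -> acc=15227 shift=14
  byte[9]=0x45 cont=0 payload=0x45=69: acc |= 69<<14 -> acc=1145723 shift=21 [end]
Varint 4: bytes[7:10] = FB F6 45 -> value 1145723 (3 byte(s))
  byte[10]=0xE9 cont=1 payload=0x69=105: acc |= 105<<0 -> acc=105 shift=7
  byte[11]=0x53 cont=0 payload=0x53=83: acc |= 83<<7 -> acc=10729 shift=14 [end]
Varint 5: bytes[10:12] = E9 53 -> value 10729 (2 byte(s))
  byte[12]=0xF8 cont=1 payload=0x78=120: acc |= 120<<0 -> acc=120 shift=7
  byte[13]=0xCE cont=1 payload=0x4E=78: acc |= 78<<7 -> acc=10104 shift=14
  byte[14]=0x08 cont=0 payload=0x08=8: acc |= 8<<14 -> acc=141176 shift=21 [end]
Varint 6: bytes[12:15] = F8 CE 08 -> value 141176 (3 byte(s))
  byte[15]=0xB1 cont=1 payload=0x31=49: acc |= 49<<0 -> acc=49 shift=7
  byte[16]=0x4B cont=0 payload=0x4B=75: acc |= 75<<7 -> acc=9649 shift=14 [end]
Varint 7: bytes[15:17] = B1 4B -> value 9649 (2 byte(s))

Answer: 15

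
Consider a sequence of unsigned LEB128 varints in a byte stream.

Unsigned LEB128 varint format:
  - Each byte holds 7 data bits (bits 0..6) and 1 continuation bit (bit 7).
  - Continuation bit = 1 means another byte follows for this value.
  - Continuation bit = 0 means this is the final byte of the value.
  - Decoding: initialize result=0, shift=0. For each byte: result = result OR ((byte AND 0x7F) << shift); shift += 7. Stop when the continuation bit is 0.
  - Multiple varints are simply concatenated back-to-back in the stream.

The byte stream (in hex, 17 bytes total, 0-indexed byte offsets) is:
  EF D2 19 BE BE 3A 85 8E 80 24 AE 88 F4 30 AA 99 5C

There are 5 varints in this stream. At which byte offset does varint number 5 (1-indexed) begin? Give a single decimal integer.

  byte[0]=0xEF cont=1 payload=0x6F=111: acc |= 111<<0 -> acc=111 shift=7
  byte[1]=0xD2 cont=1 payload=0x52=82: acc |= 82<<7 -> acc=10607 shift=14
  byte[2]=0x19 cont=0 payload=0x19=25: acc |= 25<<14 -> acc=420207 shift=21 [end]
Varint 1: bytes[0:3] = EF D2 19 -> value 420207 (3 byte(s))
  byte[3]=0xBE cont=1 payload=0x3E=62: acc |= 62<<0 -> acc=62 shift=7
  byte[4]=0xBE cont=1 payload=0x3E=62: acc |= 62<<7 -> acc=7998 shift=14
  byte[5]=0x3A cont=0 payload=0x3A=58: acc |= 58<<14 -> acc=958270 shift=21 [end]
Varint 2: bytes[3:6] = BE BE 3A -> value 958270 (3 byte(s))
  byte[6]=0x85 cont=1 payload=0x05=5: acc |= 5<<0 -> acc=5 shift=7
  byte[7]=0x8E cont=1 payload=0x0E=14: acc |= 14<<7 -> acc=1797 shift=14
  byte[8]=0x80 cont=1 payload=0x00=0: acc |= 0<<14 -> acc=1797 shift=21
  byte[9]=0x24 cont=0 payload=0x24=36: acc |= 36<<21 -> acc=75499269 shift=28 [end]
Varint 3: bytes[6:10] = 85 8E 80 24 -> value 75499269 (4 byte(s))
  byte[10]=0xAE cont=1 payload=0x2E=46: acc |= 46<<0 -> acc=46 shift=7
  byte[11]=0x88 cont=1 payload=0x08=8: acc |= 8<<7 -> acc=1070 shift=14
  byte[12]=0xF4 cont=1 payload=0x74=116: acc |= 116<<14 -> acc=1901614 shift=21
  byte[13]=0x30 cont=0 payload=0x30=48: acc |= 48<<21 -> acc=102564910 shift=28 [end]
Varint 4: bytes[10:14] = AE 88 F4 30 -> value 102564910 (4 byte(s))
  byte[14]=0xAA cont=1 payload=0x2A=42: acc |= 42<<0 -> acc=42 shift=7
  byte[15]=0x99 cont=1 payload=0x19=25: acc |= 25<<7 -> acc=3242 shift=14
  byte[16]=0x5C cont=0 payload=0x5C=92: acc |= 92<<14 -> acc=1510570 shift=21 [end]
Varint 5: bytes[14:17] = AA 99 5C -> value 1510570 (3 byte(s))

Answer: 14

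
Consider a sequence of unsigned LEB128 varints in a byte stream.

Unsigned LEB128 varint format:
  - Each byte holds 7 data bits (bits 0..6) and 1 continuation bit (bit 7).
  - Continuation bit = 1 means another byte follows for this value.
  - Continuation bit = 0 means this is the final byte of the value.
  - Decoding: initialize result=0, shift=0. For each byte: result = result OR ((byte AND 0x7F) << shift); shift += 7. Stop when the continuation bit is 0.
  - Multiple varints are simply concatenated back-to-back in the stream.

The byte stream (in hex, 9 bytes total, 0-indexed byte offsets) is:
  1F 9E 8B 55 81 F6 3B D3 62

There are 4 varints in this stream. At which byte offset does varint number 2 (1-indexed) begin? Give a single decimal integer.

  byte[0]=0x1F cont=0 payload=0x1F=31: acc |= 31<<0 -> acc=31 shift=7 [end]
Varint 1: bytes[0:1] = 1F -> value 31 (1 byte(s))
  byte[1]=0x9E cont=1 payload=0x1E=30: acc |= 30<<0 -> acc=30 shift=7
  byte[2]=0x8B cont=1 payload=0x0B=11: acc |= 11<<7 -> acc=1438 shift=14
  byte[3]=0x55 cont=0 payload=0x55=85: acc |= 85<<14 -> acc=1394078 shift=21 [end]
Varint 2: bytes[1:4] = 9E 8B 55 -> value 1394078 (3 byte(s))
  byte[4]=0x81 cont=1 payload=0x01=1: acc |= 1<<0 -> acc=1 shift=7
  byte[5]=0xF6 cont=1 payload=0x76=118: acc |= 118<<7 -> acc=15105 shift=14
  byte[6]=0x3B cont=0 payload=0x3B=59: acc |= 59<<14 -> acc=981761 shift=21 [end]
Varint 3: bytes[4:7] = 81 F6 3B -> value 981761 (3 byte(s))
  byte[7]=0xD3 cont=1 payload=0x53=83: acc |= 83<<0 -> acc=83 shift=7
  byte[8]=0x62 cont=0 payload=0x62=98: acc |= 98<<7 -> acc=12627 shift=14 [end]
Varint 4: bytes[7:9] = D3 62 -> value 12627 (2 byte(s))

Answer: 1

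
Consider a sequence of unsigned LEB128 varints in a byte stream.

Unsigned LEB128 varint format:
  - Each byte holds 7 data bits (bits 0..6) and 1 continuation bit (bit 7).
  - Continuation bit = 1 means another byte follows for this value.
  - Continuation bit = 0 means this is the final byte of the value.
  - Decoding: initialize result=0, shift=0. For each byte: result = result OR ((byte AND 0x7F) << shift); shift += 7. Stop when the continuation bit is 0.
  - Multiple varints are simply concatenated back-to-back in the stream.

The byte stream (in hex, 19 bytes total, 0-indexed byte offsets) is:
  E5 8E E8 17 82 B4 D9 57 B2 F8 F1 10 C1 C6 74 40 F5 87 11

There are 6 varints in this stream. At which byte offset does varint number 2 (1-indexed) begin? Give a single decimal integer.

  byte[0]=0xE5 cont=1 payload=0x65=101: acc |= 101<<0 -> acc=101 shift=7
  byte[1]=0x8E cont=1 payload=0x0E=14: acc |= 14<<7 -> acc=1893 shift=14
  byte[2]=0xE8 cont=1 payload=0x68=104: acc |= 104<<14 -> acc=1705829 shift=21
  byte[3]=0x17 cont=0 payload=0x17=23: acc |= 23<<21 -> acc=49940325 shift=28 [end]
Varint 1: bytes[0:4] = E5 8E E8 17 -> value 49940325 (4 byte(s))
  byte[4]=0x82 cont=1 payload=0x02=2: acc |= 2<<0 -> acc=2 shift=7
  byte[5]=0xB4 cont=1 payload=0x34=52: acc |= 52<<7 -> acc=6658 shift=14
  byte[6]=0xD9 cont=1 payload=0x59=89: acc |= 89<<14 -> acc=1464834 shift=21
  byte[7]=0x57 cont=0 payload=0x57=87: acc |= 87<<21 -> acc=183917058 shift=28 [end]
Varint 2: bytes[4:8] = 82 B4 D9 57 -> value 183917058 (4 byte(s))
  byte[8]=0xB2 cont=1 payload=0x32=50: acc |= 50<<0 -> acc=50 shift=7
  byte[9]=0xF8 cont=1 payload=0x78=120: acc |= 120<<7 -> acc=15410 shift=14
  byte[10]=0xF1 cont=1 payload=0x71=113: acc |= 113<<14 -> acc=1866802 shift=21
  byte[11]=0x10 cont=0 payload=0x10=16: acc |= 16<<21 -> acc=35421234 shift=28 [end]
Varint 3: bytes[8:12] = B2 F8 F1 10 -> value 35421234 (4 byte(s))
  byte[12]=0xC1 cont=1 payload=0x41=65: acc |= 65<<0 -> acc=65 shift=7
  byte[13]=0xC6 cont=1 payload=0x46=70: acc |= 70<<7 -> acc=9025 shift=14
  byte[14]=0x74 cont=0 payload=0x74=116: acc |= 116<<14 -> acc=1909569 shift=21 [end]
Varint 4: bytes[12:15] = C1 C6 74 -> value 1909569 (3 byte(s))
  byte[15]=0x40 cont=0 payload=0x40=64: acc |= 64<<0 -> acc=64 shift=7 [end]
Varint 5: bytes[15:16] = 40 -> value 64 (1 byte(s))
  byte[16]=0xF5 cont=1 payload=0x75=117: acc |= 117<<0 -> acc=117 shift=7
  byte[17]=0x87 cont=1 payload=0x07=7: acc |= 7<<7 -> acc=1013 shift=14
  byte[18]=0x11 cont=0 payload=0x11=17: acc |= 17<<14 -> acc=279541 shift=21 [end]
Varint 6: bytes[16:19] = F5 87 11 -> value 279541 (3 byte(s))

Answer: 4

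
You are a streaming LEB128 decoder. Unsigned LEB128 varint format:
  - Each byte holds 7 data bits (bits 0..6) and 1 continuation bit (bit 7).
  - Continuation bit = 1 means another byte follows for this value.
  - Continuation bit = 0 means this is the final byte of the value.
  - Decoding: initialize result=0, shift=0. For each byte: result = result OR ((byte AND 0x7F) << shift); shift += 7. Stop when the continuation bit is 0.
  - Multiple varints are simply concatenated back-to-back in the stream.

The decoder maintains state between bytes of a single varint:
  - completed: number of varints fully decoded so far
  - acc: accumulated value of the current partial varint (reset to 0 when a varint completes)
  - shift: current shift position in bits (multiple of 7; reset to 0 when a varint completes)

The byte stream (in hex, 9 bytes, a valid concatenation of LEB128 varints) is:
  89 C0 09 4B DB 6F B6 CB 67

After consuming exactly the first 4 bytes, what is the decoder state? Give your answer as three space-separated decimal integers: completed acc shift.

byte[0]=0x89 cont=1 payload=0x09: acc |= 9<<0 -> completed=0 acc=9 shift=7
byte[1]=0xC0 cont=1 payload=0x40: acc |= 64<<7 -> completed=0 acc=8201 shift=14
byte[2]=0x09 cont=0 payload=0x09: varint #1 complete (value=155657); reset -> completed=1 acc=0 shift=0
byte[3]=0x4B cont=0 payload=0x4B: varint #2 complete (value=75); reset -> completed=2 acc=0 shift=0

Answer: 2 0 0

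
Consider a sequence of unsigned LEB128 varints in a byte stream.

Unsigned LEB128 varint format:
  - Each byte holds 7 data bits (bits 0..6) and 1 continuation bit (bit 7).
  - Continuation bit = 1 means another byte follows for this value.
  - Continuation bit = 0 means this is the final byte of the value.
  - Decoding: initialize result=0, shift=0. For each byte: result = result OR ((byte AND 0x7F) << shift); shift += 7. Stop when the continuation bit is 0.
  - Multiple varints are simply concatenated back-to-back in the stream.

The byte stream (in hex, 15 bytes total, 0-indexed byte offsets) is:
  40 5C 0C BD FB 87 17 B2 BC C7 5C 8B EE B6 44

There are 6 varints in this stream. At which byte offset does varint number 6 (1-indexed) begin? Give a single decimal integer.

Answer: 11

Derivation:
  byte[0]=0x40 cont=0 payload=0x40=64: acc |= 64<<0 -> acc=64 shift=7 [end]
Varint 1: bytes[0:1] = 40 -> value 64 (1 byte(s))
  byte[1]=0x5C cont=0 payload=0x5C=92: acc |= 92<<0 -> acc=92 shift=7 [end]
Varint 2: bytes[1:2] = 5C -> value 92 (1 byte(s))
  byte[2]=0x0C cont=0 payload=0x0C=12: acc |= 12<<0 -> acc=12 shift=7 [end]
Varint 3: bytes[2:3] = 0C -> value 12 (1 byte(s))
  byte[3]=0xBD cont=1 payload=0x3D=61: acc |= 61<<0 -> acc=61 shift=7
  byte[4]=0xFB cont=1 payload=0x7B=123: acc |= 123<<7 -> acc=15805 shift=14
  byte[5]=0x87 cont=1 payload=0x07=7: acc |= 7<<14 -> acc=130493 shift=21
  byte[6]=0x17 cont=0 payload=0x17=23: acc |= 23<<21 -> acc=48364989 shift=28 [end]
Varint 4: bytes[3:7] = BD FB 87 17 -> value 48364989 (4 byte(s))
  byte[7]=0xB2 cont=1 payload=0x32=50: acc |= 50<<0 -> acc=50 shift=7
  byte[8]=0xBC cont=1 payload=0x3C=60: acc |= 60<<7 -> acc=7730 shift=14
  byte[9]=0xC7 cont=1 payload=0x47=71: acc |= 71<<14 -> acc=1170994 shift=21
  byte[10]=0x5C cont=0 payload=0x5C=92: acc |= 92<<21 -> acc=194108978 shift=28 [end]
Varint 5: bytes[7:11] = B2 BC C7 5C -> value 194108978 (4 byte(s))
  byte[11]=0x8B cont=1 payload=0x0B=11: acc |= 11<<0 -> acc=11 shift=7
  byte[12]=0xEE cont=1 payload=0x6E=110: acc |= 110<<7 -> acc=14091 shift=14
  byte[13]=0xB6 cont=1 payload=0x36=54: acc |= 54<<14 -> acc=898827 shift=21
  byte[14]=0x44 cont=0 payload=0x44=68: acc |= 68<<21 -> acc=143505163 shift=28 [end]
Varint 6: bytes[11:15] = 8B EE B6 44 -> value 143505163 (4 byte(s))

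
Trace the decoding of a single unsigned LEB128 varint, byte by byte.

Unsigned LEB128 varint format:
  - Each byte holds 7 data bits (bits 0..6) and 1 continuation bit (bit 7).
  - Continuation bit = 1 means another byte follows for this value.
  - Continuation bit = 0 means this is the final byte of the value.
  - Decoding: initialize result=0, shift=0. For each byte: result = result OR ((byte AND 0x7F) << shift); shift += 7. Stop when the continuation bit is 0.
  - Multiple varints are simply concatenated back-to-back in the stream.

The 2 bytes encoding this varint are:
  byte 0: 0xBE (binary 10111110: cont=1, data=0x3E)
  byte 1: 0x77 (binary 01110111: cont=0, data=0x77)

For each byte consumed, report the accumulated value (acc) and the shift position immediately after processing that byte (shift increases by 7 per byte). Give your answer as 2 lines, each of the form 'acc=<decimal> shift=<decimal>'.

byte 0=0xBE: payload=0x3E=62, contrib = 62<<0 = 62; acc -> 62, shift -> 7
byte 1=0x77: payload=0x77=119, contrib = 119<<7 = 15232; acc -> 15294, shift -> 14

Answer: acc=62 shift=7
acc=15294 shift=14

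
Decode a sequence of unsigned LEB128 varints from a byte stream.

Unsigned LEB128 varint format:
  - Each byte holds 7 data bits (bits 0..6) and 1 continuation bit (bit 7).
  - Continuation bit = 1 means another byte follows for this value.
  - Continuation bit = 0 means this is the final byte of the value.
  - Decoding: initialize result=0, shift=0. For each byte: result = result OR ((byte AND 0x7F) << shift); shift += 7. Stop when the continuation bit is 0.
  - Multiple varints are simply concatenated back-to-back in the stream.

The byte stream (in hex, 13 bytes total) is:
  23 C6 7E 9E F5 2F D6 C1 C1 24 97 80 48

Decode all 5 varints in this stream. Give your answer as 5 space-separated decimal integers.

Answer: 35 16198 785054 76570838 1179671

Derivation:
  byte[0]=0x23 cont=0 payload=0x23=35: acc |= 35<<0 -> acc=35 shift=7 [end]
Varint 1: bytes[0:1] = 23 -> value 35 (1 byte(s))
  byte[1]=0xC6 cont=1 payload=0x46=70: acc |= 70<<0 -> acc=70 shift=7
  byte[2]=0x7E cont=0 payload=0x7E=126: acc |= 126<<7 -> acc=16198 shift=14 [end]
Varint 2: bytes[1:3] = C6 7E -> value 16198 (2 byte(s))
  byte[3]=0x9E cont=1 payload=0x1E=30: acc |= 30<<0 -> acc=30 shift=7
  byte[4]=0xF5 cont=1 payload=0x75=117: acc |= 117<<7 -> acc=15006 shift=14
  byte[5]=0x2F cont=0 payload=0x2F=47: acc |= 47<<14 -> acc=785054 shift=21 [end]
Varint 3: bytes[3:6] = 9E F5 2F -> value 785054 (3 byte(s))
  byte[6]=0xD6 cont=1 payload=0x56=86: acc |= 86<<0 -> acc=86 shift=7
  byte[7]=0xC1 cont=1 payload=0x41=65: acc |= 65<<7 -> acc=8406 shift=14
  byte[8]=0xC1 cont=1 payload=0x41=65: acc |= 65<<14 -> acc=1073366 shift=21
  byte[9]=0x24 cont=0 payload=0x24=36: acc |= 36<<21 -> acc=76570838 shift=28 [end]
Varint 4: bytes[6:10] = D6 C1 C1 24 -> value 76570838 (4 byte(s))
  byte[10]=0x97 cont=1 payload=0x17=23: acc |= 23<<0 -> acc=23 shift=7
  byte[11]=0x80 cont=1 payload=0x00=0: acc |= 0<<7 -> acc=23 shift=14
  byte[12]=0x48 cont=0 payload=0x48=72: acc |= 72<<14 -> acc=1179671 shift=21 [end]
Varint 5: bytes[10:13] = 97 80 48 -> value 1179671 (3 byte(s))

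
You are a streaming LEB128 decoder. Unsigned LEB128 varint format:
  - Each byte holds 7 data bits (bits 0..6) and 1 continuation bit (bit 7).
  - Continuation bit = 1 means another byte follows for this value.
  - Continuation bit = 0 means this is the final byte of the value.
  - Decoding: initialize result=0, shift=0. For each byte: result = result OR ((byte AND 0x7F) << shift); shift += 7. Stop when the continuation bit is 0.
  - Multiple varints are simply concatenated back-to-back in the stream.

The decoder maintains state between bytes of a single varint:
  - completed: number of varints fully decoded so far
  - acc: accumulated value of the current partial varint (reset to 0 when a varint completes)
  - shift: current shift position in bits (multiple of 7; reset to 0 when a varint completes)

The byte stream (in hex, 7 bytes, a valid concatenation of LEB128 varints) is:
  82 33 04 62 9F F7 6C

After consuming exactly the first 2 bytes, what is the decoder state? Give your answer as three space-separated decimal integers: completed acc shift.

Answer: 1 0 0

Derivation:
byte[0]=0x82 cont=1 payload=0x02: acc |= 2<<0 -> completed=0 acc=2 shift=7
byte[1]=0x33 cont=0 payload=0x33: varint #1 complete (value=6530); reset -> completed=1 acc=0 shift=0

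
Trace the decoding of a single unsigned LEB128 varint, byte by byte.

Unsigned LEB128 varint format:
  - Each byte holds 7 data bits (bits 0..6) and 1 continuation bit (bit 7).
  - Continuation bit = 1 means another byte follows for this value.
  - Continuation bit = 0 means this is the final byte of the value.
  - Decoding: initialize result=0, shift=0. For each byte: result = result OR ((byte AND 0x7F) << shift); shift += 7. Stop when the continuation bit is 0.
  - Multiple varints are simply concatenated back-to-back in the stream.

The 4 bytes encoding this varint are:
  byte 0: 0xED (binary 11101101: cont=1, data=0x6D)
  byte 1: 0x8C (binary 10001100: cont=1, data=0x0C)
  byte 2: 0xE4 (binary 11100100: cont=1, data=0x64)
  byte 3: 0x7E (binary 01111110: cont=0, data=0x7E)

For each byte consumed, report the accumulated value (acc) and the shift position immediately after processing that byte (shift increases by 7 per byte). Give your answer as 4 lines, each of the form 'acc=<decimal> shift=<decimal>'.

byte 0=0xED: payload=0x6D=109, contrib = 109<<0 = 109; acc -> 109, shift -> 7
byte 1=0x8C: payload=0x0C=12, contrib = 12<<7 = 1536; acc -> 1645, shift -> 14
byte 2=0xE4: payload=0x64=100, contrib = 100<<14 = 1638400; acc -> 1640045, shift -> 21
byte 3=0x7E: payload=0x7E=126, contrib = 126<<21 = 264241152; acc -> 265881197, shift -> 28

Answer: acc=109 shift=7
acc=1645 shift=14
acc=1640045 shift=21
acc=265881197 shift=28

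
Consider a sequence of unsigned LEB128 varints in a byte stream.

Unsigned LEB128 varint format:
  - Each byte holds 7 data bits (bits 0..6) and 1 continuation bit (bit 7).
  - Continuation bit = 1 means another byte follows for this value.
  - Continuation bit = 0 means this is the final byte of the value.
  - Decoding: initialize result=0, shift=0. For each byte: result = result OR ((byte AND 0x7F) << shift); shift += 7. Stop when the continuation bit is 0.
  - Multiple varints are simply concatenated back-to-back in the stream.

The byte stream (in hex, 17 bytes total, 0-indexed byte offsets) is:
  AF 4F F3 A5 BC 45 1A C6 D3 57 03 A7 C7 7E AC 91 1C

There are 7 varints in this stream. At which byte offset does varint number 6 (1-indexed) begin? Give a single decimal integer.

Answer: 11

Derivation:
  byte[0]=0xAF cont=1 payload=0x2F=47: acc |= 47<<0 -> acc=47 shift=7
  byte[1]=0x4F cont=0 payload=0x4F=79: acc |= 79<<7 -> acc=10159 shift=14 [end]
Varint 1: bytes[0:2] = AF 4F -> value 10159 (2 byte(s))
  byte[2]=0xF3 cont=1 payload=0x73=115: acc |= 115<<0 -> acc=115 shift=7
  byte[3]=0xA5 cont=1 payload=0x25=37: acc |= 37<<7 -> acc=4851 shift=14
  byte[4]=0xBC cont=1 payload=0x3C=60: acc |= 60<<14 -> acc=987891 shift=21
  byte[5]=0x45 cont=0 payload=0x45=69: acc |= 69<<21 -> acc=145691379 shift=28 [end]
Varint 2: bytes[2:6] = F3 A5 BC 45 -> value 145691379 (4 byte(s))
  byte[6]=0x1A cont=0 payload=0x1A=26: acc |= 26<<0 -> acc=26 shift=7 [end]
Varint 3: bytes[6:7] = 1A -> value 26 (1 byte(s))
  byte[7]=0xC6 cont=1 payload=0x46=70: acc |= 70<<0 -> acc=70 shift=7
  byte[8]=0xD3 cont=1 payload=0x53=83: acc |= 83<<7 -> acc=10694 shift=14
  byte[9]=0x57 cont=0 payload=0x57=87: acc |= 87<<14 -> acc=1436102 shift=21 [end]
Varint 4: bytes[7:10] = C6 D3 57 -> value 1436102 (3 byte(s))
  byte[10]=0x03 cont=0 payload=0x03=3: acc |= 3<<0 -> acc=3 shift=7 [end]
Varint 5: bytes[10:11] = 03 -> value 3 (1 byte(s))
  byte[11]=0xA7 cont=1 payload=0x27=39: acc |= 39<<0 -> acc=39 shift=7
  byte[12]=0xC7 cont=1 payload=0x47=71: acc |= 71<<7 -> acc=9127 shift=14
  byte[13]=0x7E cont=0 payload=0x7E=126: acc |= 126<<14 -> acc=2073511 shift=21 [end]
Varint 6: bytes[11:14] = A7 C7 7E -> value 2073511 (3 byte(s))
  byte[14]=0xAC cont=1 payload=0x2C=44: acc |= 44<<0 -> acc=44 shift=7
  byte[15]=0x91 cont=1 payload=0x11=17: acc |= 17<<7 -> acc=2220 shift=14
  byte[16]=0x1C cont=0 payload=0x1C=28: acc |= 28<<14 -> acc=460972 shift=21 [end]
Varint 7: bytes[14:17] = AC 91 1C -> value 460972 (3 byte(s))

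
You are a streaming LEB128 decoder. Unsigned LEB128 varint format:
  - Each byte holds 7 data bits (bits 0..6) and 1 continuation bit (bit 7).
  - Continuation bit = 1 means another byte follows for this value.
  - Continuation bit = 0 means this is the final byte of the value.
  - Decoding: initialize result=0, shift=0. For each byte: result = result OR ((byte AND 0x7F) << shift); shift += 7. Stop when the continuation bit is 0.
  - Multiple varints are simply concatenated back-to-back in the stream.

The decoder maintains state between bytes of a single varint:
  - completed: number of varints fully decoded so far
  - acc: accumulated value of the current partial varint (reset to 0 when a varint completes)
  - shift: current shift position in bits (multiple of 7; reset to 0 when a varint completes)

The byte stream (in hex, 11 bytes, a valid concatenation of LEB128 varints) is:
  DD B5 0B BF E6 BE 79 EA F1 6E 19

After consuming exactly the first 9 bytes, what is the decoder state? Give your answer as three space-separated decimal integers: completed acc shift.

Answer: 2 14570 14

Derivation:
byte[0]=0xDD cont=1 payload=0x5D: acc |= 93<<0 -> completed=0 acc=93 shift=7
byte[1]=0xB5 cont=1 payload=0x35: acc |= 53<<7 -> completed=0 acc=6877 shift=14
byte[2]=0x0B cont=0 payload=0x0B: varint #1 complete (value=187101); reset -> completed=1 acc=0 shift=0
byte[3]=0xBF cont=1 payload=0x3F: acc |= 63<<0 -> completed=1 acc=63 shift=7
byte[4]=0xE6 cont=1 payload=0x66: acc |= 102<<7 -> completed=1 acc=13119 shift=14
byte[5]=0xBE cont=1 payload=0x3E: acc |= 62<<14 -> completed=1 acc=1028927 shift=21
byte[6]=0x79 cont=0 payload=0x79: varint #2 complete (value=254784319); reset -> completed=2 acc=0 shift=0
byte[7]=0xEA cont=1 payload=0x6A: acc |= 106<<0 -> completed=2 acc=106 shift=7
byte[8]=0xF1 cont=1 payload=0x71: acc |= 113<<7 -> completed=2 acc=14570 shift=14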